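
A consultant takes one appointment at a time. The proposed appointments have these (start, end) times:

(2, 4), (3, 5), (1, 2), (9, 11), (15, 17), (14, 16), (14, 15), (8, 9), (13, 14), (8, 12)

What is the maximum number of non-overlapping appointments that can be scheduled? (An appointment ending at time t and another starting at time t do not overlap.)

Sort by end time and greedily take each interval whose start is ≥ the last chosen end.
By end time: (1,2), (2,4), (3,5), (8,9), (9,11), (8,12), (13,14), (14,15), (14,16), (15,17).
Pick (1,2); next start ≥ 2 → (2,4); next start ≥ 4 → (8,9); next start ≥ 9 → (9,11); next start ≥ 11 → (13,14); next start ≥ 14 → (14,15); next start ≥ 15 → (15,17).
Selected 7 appointments.

7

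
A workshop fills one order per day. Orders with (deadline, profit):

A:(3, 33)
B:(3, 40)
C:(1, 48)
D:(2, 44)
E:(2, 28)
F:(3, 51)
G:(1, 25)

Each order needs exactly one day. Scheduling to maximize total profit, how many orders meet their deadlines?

3

Take jobs in profit order; each goes to the latest open slot no later than its deadline.
Profit order: F=51 C=48 D=44 B=40 A=33 E=28 G=25
Assign: F→slot 3, C→slot 1, D→slot 2, B skipped, A skipped, E skipped, G skipped.
Slots: [1:C] [2:D] [3:F]
3 of 7 scheduled.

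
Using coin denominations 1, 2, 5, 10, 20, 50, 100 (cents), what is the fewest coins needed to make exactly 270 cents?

Use the largest denomination that fits, subtract, and repeat.
270 = 2×100 + 1×50 + 1×20
Total coins = 2 + 1 + 1 = 4

4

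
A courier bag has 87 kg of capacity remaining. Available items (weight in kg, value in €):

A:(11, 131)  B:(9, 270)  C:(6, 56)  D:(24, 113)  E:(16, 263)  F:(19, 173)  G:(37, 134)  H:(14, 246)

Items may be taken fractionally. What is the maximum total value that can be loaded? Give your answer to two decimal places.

Sort by value per unit weight and fill in that order.
Order: B (270/9=30.00) > H (246/14=17.57) > E (263/16=16.44) > A (131/11=11.91) > C (56/6=9.33) > F (173/19=9.11) > D (113/24=4.71) > G (134/37=3.62)
Fill: take B (9 @ 270) → take H (14 @ 246) → take E (16 @ 263) → take A (11 @ 131) → take C (6 @ 56) → take F (19 @ 173) → take 12/24 of D → 56.50; 87/87 used.
Total value = 1195.50

1195.50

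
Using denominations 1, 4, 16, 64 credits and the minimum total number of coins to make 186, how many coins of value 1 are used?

186 = 2×64 + 3×16 + 2×4 + 2×1
Count of 1: 2

2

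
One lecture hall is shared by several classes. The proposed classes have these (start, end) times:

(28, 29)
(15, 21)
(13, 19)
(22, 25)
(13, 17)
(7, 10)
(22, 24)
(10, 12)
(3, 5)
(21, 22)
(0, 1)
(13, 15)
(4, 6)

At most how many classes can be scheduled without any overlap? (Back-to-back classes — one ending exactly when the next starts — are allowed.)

Greedy by earliest finish: after sorting by end time, pick each interval compatible with the last pick.
By end time: (0,1), (3,5), (4,6), (7,10), (10,12), (13,15), (13,17), (13,19), (15,21), (21,22), (22,24), (22,25), (28,29).
Pick (0,1); next start ≥ 1 → (3,5); next start ≥ 5 → (7,10); next start ≥ 10 → (10,12); next start ≥ 12 → (13,15); next start ≥ 15 → (15,21); next start ≥ 21 → (21,22); next start ≥ 22 → (22,24); next start ≥ 24 → (28,29).
Selected 9 classes.

9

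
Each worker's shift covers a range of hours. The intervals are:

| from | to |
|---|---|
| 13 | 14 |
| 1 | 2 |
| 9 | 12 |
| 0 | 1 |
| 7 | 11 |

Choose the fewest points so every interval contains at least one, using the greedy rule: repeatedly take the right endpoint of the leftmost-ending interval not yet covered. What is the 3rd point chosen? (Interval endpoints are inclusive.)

14

By right end: [0,1]  [1,2]  [7,11]  [9,12]  [13,14]
[0,1] uncovered → point at 1; [7,11] uncovered → point at 11; [13,14] uncovered → point at 14.
Points: 1, 11, 14 (3 total).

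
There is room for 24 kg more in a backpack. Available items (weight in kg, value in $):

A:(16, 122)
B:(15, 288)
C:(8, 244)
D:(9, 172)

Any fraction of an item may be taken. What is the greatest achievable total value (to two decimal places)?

Greedy by value/weight ratio, highest first.
Order: C (244/8=30.50) > B (288/15=19.20) > D (172/9=19.11) > A (122/16=7.62)
Fill: take C (8 @ 244) → take B (15 @ 288) → take 1/9 of D → 19.11; 24/24 used.
Total value = 551.11

551.11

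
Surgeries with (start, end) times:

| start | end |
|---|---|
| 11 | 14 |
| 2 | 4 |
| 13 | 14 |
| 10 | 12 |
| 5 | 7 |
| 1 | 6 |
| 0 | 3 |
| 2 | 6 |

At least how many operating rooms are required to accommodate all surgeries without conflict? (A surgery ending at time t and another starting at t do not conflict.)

The answer is the maximum number of intervals overlapping at any instant.
starts: [0, 1, 2, 2, 5, 10, 11, 13]
ends:   [3, 4, 6, 6, 7, 12, 14, 14]
s0→1 s1→2 s2→3 s2→4  — peak 4.

4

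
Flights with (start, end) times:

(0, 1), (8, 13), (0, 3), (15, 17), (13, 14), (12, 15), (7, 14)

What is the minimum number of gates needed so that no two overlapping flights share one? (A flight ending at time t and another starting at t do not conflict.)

The answer is the maximum number of intervals overlapping at any instant.
starts: [0, 0, 7, 8, 12, 13, 15]
ends:   [1, 3, 13, 14, 14, 15, 17]
s0→1 s0→2 e1→1 e3→0 s7→1 s8→2 s12→3  — peak 3.

3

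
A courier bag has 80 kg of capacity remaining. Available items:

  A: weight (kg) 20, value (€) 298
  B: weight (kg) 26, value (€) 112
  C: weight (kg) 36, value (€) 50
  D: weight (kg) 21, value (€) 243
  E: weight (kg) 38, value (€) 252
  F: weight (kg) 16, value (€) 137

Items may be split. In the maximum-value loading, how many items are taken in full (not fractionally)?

3

Greedy by value/weight ratio, highest first.
Order: A (298/20=14.90) > D (243/21=11.57) > F (137/16=8.56) > E (252/38=6.63) > B (112/26=4.31) > C (50/36=1.39)
Fill: take A (20 @ 298) → take D (21 @ 243) → take F (16 @ 137) → take 23/38 of E → 152.53; 80/80 used.
3 item(s) taken whole; one partial (take 23/38 of E).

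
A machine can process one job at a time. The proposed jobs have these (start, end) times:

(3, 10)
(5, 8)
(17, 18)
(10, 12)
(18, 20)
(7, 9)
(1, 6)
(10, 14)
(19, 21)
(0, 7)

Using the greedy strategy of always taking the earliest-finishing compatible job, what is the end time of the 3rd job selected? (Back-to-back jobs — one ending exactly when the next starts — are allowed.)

12

Order by finish time; keep every interval that doesn't clash with the previous kept one.
By end time: (1,6), (0,7), (5,8), (7,9), (3,10), (10,12), (10,14), (17,18), (18,20), (19,21).
Pick (1,6); next start ≥ 6 → (7,9); next start ≥ 9 → (10,12); next start ≥ 12 → (17,18); next start ≥ 18 → (18,20).
Selected: (1,6) (7,9) (10,12) (17,18) (18,20)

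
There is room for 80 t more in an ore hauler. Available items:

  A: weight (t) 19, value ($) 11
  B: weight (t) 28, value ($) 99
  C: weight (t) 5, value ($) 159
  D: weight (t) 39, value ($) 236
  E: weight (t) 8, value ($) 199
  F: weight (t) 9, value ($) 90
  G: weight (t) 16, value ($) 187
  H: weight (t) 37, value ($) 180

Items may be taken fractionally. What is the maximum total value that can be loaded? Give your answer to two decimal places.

885.59

Sort by value per unit weight and fill in that order.
Ratios (sorted): C 31.80, E 24.88, G 11.69, F 10.00, D 6.05, H 4.86, B 3.54, A 0.58
take C (5 @ 159); take E (8 @ 199); take G (16 @ 187); take F (9 @ 90); take D (39 @ 236); take 3/37 of H → 14.59. Capacity used 80/80.
Total value = 885.59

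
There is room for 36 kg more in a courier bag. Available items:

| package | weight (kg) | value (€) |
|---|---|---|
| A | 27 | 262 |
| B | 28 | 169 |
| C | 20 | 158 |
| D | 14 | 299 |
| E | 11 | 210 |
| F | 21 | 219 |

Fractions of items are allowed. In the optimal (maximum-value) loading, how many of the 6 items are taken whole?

2

Greedy by value/weight ratio, highest first.
Ratios (sorted): D 21.36, E 19.09, F 10.43, A 9.70, C 7.90, B 6.04
take D (14 @ 299); take E (11 @ 210); take 11/21 of F → 114.71. Capacity used 36/36.
2 item(s) taken whole; one partial (take 11/21 of F).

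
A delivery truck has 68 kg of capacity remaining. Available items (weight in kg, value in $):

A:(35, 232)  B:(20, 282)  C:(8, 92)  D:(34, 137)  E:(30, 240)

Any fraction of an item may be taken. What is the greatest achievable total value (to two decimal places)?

Sort by value per unit weight and fill in that order.
Order: B (282/20=14.10) > C (92/8=11.50) > E (240/30=8.00) > A (232/35=6.63) > D (137/34=4.03)
Fill: take B (20 @ 282) → take C (8 @ 92) → take E (30 @ 240) → take 10/35 of A → 66.29; 68/68 used.
Total value = 680.29

680.29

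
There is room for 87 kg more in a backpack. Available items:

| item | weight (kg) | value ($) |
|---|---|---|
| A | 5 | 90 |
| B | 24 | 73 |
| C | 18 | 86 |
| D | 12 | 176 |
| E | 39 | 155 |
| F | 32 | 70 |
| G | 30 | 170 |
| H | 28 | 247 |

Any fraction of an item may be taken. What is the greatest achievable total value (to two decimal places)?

740.33

Sort by value per unit weight and fill in that order.
Order: A (90/5=18.00) > D (176/12=14.67) > H (247/28=8.82) > G (170/30=5.67) > C (86/18=4.78) > E (155/39=3.97) > B (73/24=3.04) > F (70/32=2.19)
Fill: take A (5 @ 90) → take D (12 @ 176) → take H (28 @ 247) → take G (30 @ 170) → take 12/18 of C → 57.33; 87/87 used.
Total value = 740.33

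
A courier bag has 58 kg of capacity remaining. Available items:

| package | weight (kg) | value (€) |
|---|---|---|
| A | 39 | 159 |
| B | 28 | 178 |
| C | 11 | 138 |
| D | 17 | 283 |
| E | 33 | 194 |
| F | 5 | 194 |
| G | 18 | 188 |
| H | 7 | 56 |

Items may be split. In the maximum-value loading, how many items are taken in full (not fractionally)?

Greedy by value/weight ratio, highest first.
Ratios (sorted): F 38.80, D 16.65, C 12.55, G 10.44, H 8.00, B 6.36, E 5.88, A 4.08
take F (5 @ 194); take D (17 @ 283); take C (11 @ 138); take G (18 @ 188); take H (7 @ 56). Capacity used 58/58.
5 item(s) taken whole.

5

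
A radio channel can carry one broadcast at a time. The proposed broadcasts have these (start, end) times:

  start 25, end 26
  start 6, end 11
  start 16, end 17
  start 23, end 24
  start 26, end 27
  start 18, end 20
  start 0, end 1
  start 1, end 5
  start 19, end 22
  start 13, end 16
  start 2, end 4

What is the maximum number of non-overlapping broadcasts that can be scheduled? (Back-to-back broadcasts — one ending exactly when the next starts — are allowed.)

By end time: (0,1), (2,4), (1,5), (6,11), (13,16), (16,17), (18,20), (19,22), (23,24), (25,26), (26,27).
Pick (0,1); next start ≥ 1 → (2,4); next start ≥ 4 → (6,11); next start ≥ 11 → (13,16); next start ≥ 16 → (16,17); next start ≥ 17 → (18,20); next start ≥ 20 → (23,24); next start ≥ 24 → (25,26); next start ≥ 26 → (26,27).
Selected 9 broadcasts.

9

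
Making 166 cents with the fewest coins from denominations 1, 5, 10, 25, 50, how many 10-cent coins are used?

166 = 3×50 + 1×10 + 1×5 + 1×1
Count of 10: 1

1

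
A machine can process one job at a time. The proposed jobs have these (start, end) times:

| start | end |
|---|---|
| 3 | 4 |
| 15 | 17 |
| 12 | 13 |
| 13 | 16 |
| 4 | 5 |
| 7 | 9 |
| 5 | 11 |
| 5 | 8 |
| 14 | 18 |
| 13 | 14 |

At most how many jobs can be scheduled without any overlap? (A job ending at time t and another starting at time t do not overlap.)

6

Greedy by earliest finish: after sorting by end time, pick each interval compatible with the last pick.
Sorted by end: (3,4)  (4,5)  (5,8)  (7,9)  (5,11)  (12,13)  (13,14)  (13,16)  (15,17)  (14,18)
take (3,4); take (4,5); take (5,8); skip (7,9); skip (5,11); take (12,13); take (13,14); take (15,17); skip (14,18).
Selected 6 jobs.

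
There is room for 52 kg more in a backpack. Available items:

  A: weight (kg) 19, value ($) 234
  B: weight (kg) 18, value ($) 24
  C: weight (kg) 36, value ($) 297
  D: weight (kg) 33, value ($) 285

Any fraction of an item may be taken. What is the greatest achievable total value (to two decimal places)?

Greedy by value/weight ratio, highest first.
Order: A (234/19=12.32) > D (285/33=8.64) > C (297/36=8.25) > B (24/18=1.33)
Fill: take A (19 @ 234) → take D (33 @ 285); 52/52 used.
Total value = 519.00

519.00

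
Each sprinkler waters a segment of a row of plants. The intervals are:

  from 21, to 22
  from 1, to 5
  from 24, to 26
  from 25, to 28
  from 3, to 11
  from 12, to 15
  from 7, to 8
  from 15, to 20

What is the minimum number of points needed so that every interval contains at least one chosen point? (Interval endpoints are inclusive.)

Sort by right endpoint; whenever an interval is uncovered, place a point at its right end.
Sorted: [1,5] [7,8] [3,11] [12,15] [15,20] [21,22] [24,26] [25,28]
{[1,5]} hit by 5; {[7,8],[3,11]} hit by 8; {[12,15],[15,20]} hit by 15; {[21,22]} hit by 22; {[24,26],[25,28]} hit by 26.
Points: 5, 8, 15, 22, 26 (5 total).

5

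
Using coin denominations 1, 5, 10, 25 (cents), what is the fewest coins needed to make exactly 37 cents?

37 − 1×25→12 − 1×10→2 − 2×1→0
Total coins = 1 + 1 + 2 = 4

4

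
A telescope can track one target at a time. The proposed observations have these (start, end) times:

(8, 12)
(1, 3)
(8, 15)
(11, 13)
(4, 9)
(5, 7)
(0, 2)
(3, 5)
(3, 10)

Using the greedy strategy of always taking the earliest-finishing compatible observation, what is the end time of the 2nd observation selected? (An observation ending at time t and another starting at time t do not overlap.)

Greedy by earliest finish: after sorting by end time, pick each interval compatible with the last pick.
Sorted by end: (0,2)  (1,3)  (3,5)  (5,7)  (4,9)  (3,10)  (8,12)  (11,13)  (8,15)
take (0,2); take (3,5); take (5,7); take (8,12); skip (11,13).
Selected: (0,2) (3,5) (5,7) (8,12)

5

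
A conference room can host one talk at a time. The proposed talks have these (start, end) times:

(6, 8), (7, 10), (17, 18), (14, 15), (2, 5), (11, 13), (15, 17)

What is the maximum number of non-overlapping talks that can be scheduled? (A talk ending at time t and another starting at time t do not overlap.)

6

By end time: (2,5), (6,8), (7,10), (11,13), (14,15), (15,17), (17,18).
Pick (2,5); next start ≥ 5 → (6,8); next start ≥ 8 → (11,13); next start ≥ 13 → (14,15); next start ≥ 15 → (15,17); next start ≥ 17 → (17,18).
Selected 6 talks.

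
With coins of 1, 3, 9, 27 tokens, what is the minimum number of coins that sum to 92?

6

92 − 3×27→11 − 1×9→2 − 2×1→0
Total coins = 3 + 1 + 2 = 6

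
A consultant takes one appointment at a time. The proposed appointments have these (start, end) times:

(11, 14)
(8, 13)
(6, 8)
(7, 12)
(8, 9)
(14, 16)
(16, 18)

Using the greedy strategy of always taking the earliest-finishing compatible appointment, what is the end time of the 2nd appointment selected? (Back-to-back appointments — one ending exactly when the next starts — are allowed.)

9

Greedy by earliest finish: after sorting by end time, pick each interval compatible with the last pick.
Sorted by end: (6,8)  (8,9)  (7,12)  (8,13)  (11,14)  (14,16)  (16,18)
take (6,8); take (8,9); skip (7,12); take (11,14); take (14,16); take (16,18).
Selected: (6,8) (8,9) (11,14) (14,16) (16,18)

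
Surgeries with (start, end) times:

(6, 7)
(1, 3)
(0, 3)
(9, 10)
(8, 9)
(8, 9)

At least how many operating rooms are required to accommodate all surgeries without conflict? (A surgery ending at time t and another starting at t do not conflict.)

Count concurrent intervals with a sweep; the peak is the room count.
Events (time:±→running): 0:+→1 1:+→2 … peak 2.

2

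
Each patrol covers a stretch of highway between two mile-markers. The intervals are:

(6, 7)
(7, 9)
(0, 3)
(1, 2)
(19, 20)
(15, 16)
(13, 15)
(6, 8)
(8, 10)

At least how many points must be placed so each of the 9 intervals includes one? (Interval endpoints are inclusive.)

5

By right end: [1,2]  [0,3]  [6,7]  [6,8]  [7,9]  [8,10]  [13,15]  [15,16]  [19,20]
[1,2] uncovered → point at 2; [6,7] uncovered → point at 7; [8,10] uncovered → point at 10; [13,15] uncovered → point at 15; [19,20] uncovered → point at 20.
Points: 2, 7, 10, 15, 20 (5 total).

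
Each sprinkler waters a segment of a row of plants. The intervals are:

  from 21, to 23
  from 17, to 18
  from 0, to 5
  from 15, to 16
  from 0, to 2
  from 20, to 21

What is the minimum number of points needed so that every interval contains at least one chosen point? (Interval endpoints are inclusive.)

Process intervals by earliest right end; each time one isn't hit yet, stab at its right endpoint.
Sorted: [0,2] [0,5] [15,16] [17,18] [20,21] [21,23]
{[0,2],[0,5]} hit by 2; {[15,16]} hit by 16; {[17,18]} hit by 18; {[20,21],[21,23]} hit by 21.
Points: 2, 16, 18, 21 (4 total).

4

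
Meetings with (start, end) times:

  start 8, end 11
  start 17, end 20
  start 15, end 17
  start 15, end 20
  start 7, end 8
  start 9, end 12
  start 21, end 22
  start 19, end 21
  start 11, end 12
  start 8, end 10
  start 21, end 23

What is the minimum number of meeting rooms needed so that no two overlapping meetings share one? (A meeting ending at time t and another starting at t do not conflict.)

Count concurrent intervals with a sweep; the peak is the room count.
Events (time:±→running): 7:+→1 8:-→0 8:+→1 8:+→2 9:+→3 … peak 3.

3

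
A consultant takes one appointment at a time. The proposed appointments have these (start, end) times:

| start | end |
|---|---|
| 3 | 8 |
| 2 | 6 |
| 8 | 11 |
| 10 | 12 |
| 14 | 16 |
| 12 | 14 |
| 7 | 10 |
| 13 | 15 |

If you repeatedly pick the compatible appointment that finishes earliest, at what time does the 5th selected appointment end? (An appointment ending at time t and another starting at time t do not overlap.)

16

By end time: (2,6), (3,8), (7,10), (8,11), (10,12), (12,14), (13,15), (14,16).
Pick (2,6); next start ≥ 6 → (7,10); next start ≥ 10 → (10,12); next start ≥ 12 → (12,14); next start ≥ 14 → (14,16).
Selected: (2,6) (7,10) (10,12) (12,14) (14,16)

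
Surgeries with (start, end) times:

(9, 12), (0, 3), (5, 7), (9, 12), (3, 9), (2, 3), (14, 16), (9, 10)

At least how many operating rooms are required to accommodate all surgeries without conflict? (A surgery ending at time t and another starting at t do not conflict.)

3

Count concurrent intervals with a sweep; the peak is the room count.
Events (time:±→running): 0:+→1 2:+→2 3:-→1 3:-→0 3:+→1 5:+→2 7:-→1 9:-→0 9:+→1 9:+→2 9:+→3 … peak 3.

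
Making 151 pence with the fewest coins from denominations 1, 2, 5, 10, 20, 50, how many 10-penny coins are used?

Use the largest denomination that fits, subtract, and repeat.
151 = 3×50 + 1×1
Count of 10: 0

0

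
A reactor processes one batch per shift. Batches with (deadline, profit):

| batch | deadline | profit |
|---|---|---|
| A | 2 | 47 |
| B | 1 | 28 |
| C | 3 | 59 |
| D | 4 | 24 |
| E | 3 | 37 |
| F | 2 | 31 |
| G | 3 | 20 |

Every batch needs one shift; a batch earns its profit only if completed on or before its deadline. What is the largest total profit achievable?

167

Take jobs in profit order; each goes to the latest open slot no later than its deadline.
Profit order: C=59 A=47 E=37 F=31 B=28 D=24 G=20
Assign: C→slot 3, A→slot 2, E→slot 1, F skipped, B skipped, D→slot 4, G skipped.
Slots: [1:E] [2:A] [3:C] [4:D]
Profit = 37 + 47 + 59 + 24 = 167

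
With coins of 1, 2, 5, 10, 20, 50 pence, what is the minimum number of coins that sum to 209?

7

Greedy: take as many of the largest coin as possible, then repeat with the remainder.
209 = 4×50 + 1×5 + 2×2
Total coins = 4 + 1 + 2 = 7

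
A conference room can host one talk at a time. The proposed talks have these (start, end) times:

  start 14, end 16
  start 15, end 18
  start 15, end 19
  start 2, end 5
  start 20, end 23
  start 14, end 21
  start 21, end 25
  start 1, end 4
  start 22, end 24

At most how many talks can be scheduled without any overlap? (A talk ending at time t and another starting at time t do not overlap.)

3

Greedy by earliest finish: after sorting by end time, pick each interval compatible with the last pick.
Sorted by end: (1,4)  (2,5)  (14,16)  (15,18)  (15,19)  (14,21)  (20,23)  (22,24)  (21,25)
take (1,4); take (14,16); skip (15,19); take (20,23).
Selected 3 talks.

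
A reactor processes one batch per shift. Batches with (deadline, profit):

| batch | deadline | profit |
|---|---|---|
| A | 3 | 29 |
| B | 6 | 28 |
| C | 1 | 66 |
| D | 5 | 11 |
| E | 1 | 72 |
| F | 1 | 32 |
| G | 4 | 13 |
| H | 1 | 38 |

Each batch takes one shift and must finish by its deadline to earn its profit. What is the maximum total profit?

Take jobs in profit order; each goes to the latest open slot no later than its deadline.
Profit order: E=72 C=66 H=38 F=32 A=29 B=28 G=13 D=11
Assign: E→slot 1, C skipped, H skipped, F skipped, A→slot 3, B→slot 6, G→slot 4, D→slot 5.
Slots: [1:E] [3:A] [4:G] [5:D] [6:B]
Profit = 72 + 29 + 13 + 11 + 28 = 153

153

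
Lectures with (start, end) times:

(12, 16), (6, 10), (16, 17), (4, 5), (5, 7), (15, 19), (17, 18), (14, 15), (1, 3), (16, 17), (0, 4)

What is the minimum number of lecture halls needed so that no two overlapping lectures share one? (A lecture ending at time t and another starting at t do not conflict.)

3

starts: [0, 1, 4, 5, 6, 12, 14, 15, 16, 16, 17]
ends:   [3, 4, 5, 7, 10, 15, 16, 17, 17, 18, 19]
s0→1 s1→2 e3→1 e4→0 s4→1 e5→0 s5→1 s6→2 e7→1 e10→0 s12→1 s14→2 e15→1 s15→2 e16→1 s16→2 s16→3  — peak 3.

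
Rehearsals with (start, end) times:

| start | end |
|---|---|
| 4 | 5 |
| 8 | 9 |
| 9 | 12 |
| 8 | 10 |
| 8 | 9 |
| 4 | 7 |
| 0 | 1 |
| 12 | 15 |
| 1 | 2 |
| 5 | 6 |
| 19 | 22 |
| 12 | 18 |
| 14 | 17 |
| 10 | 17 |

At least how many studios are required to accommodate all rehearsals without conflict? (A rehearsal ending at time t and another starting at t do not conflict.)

starts: [0, 1, 4, 4, 5, 8, 8, 8, 9, 10, 12, 12, 14, 19]
ends:   [1, 2, 5, 6, 7, 9, 9, 10, 12, 15, 17, 17, 18, 22]
s0→1 e1→0 s1→1 e2→0 s4→1 s4→2 e5→1 s5→2 e6→1 e7→0 s8→1 s8→2 s8→3 e9→2 e9→1 s9→2 e10→1 s10→2 e12→1 s12→2 s12→3 s14→4  — peak 4.

4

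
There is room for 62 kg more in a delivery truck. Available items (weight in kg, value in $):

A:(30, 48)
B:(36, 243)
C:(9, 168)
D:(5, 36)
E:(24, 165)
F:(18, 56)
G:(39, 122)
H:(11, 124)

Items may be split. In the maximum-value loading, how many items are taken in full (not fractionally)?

4

Greedy by value/weight ratio, highest first.
Ratios (sorted): C 18.67, H 11.27, D 7.20, E 6.88, B 6.75, G 3.13, F 3.11, A 1.60
take C (9 @ 168); take H (11 @ 124); take D (5 @ 36); take E (24 @ 165); take 13/36 of B → 87.75. Capacity used 62/62.
4 item(s) taken whole; one partial (take 13/36 of B).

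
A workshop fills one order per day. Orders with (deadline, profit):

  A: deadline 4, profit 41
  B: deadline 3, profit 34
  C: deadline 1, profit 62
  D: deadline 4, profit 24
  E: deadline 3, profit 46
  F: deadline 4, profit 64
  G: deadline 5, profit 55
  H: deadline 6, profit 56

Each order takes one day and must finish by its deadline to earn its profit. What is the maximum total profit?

324

Take jobs in profit order; each goes to the latest open slot no later than its deadline.
Profit order: F=64 C=62 H=56 G=55 E=46 A=41 B=34 D=24
Assign: F→slot 4, C→slot 1, H→slot 6, G→slot 5, E→slot 3, A→slot 2, B skipped, D skipped.
Slots: [1:C] [2:A] [3:E] [4:F] [5:G] [6:H]
Profit = 62 + 41 + 46 + 64 + 55 + 56 = 324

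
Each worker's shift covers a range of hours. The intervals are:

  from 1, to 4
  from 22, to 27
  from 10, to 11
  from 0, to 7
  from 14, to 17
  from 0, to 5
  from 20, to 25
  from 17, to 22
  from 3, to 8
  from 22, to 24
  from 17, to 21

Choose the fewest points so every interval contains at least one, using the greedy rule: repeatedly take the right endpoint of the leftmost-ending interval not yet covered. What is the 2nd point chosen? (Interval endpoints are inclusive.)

11

By right end: [1,4]  [0,5]  [0,7]  [3,8]  [10,11]  [14,17]  [17,21]  [17,22]  [22,24]  [20,25]  [22,27]
[1,4] uncovered → point at 4; [10,11] uncovered → point at 11; [14,17] uncovered → point at 17; [22,24] uncovered → point at 24.
Points: 4, 11, 17, 24 (4 total).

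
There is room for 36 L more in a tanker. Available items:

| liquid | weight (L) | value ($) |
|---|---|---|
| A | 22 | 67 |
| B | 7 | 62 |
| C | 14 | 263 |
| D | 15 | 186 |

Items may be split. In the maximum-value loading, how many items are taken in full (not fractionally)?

3

Ratios (sorted): C 18.79, D 12.40, B 8.86, A 3.05
take C (14 @ 263); take D (15 @ 186); take B (7 @ 62). Capacity used 36/36.
3 item(s) taken whole.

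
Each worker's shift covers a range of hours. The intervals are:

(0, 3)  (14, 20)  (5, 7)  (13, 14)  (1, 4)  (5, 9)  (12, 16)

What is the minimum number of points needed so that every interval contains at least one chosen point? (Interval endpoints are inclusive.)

Sorted: [0,3] [1,4] [5,7] [5,9] [13,14] [12,16] [14,20]
{[0,3],[1,4]} hit by 3; {[5,7],[5,9]} hit by 7; {[13,14],[12,16],[14,20]} hit by 14.
Points: 3, 7, 14 (3 total).

3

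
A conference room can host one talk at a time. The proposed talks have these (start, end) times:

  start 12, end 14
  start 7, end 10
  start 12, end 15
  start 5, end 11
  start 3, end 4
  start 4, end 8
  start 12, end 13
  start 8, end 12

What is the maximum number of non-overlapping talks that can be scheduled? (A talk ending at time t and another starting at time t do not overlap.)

4

Sort by end time and greedily take each interval whose start is ≥ the last chosen end.
Sorted by end: (3,4)  (4,8)  (7,10)  (5,11)  (8,12)  (12,13)  (12,14)  (12,15)
take (3,4); take (4,8); take (8,12); take (12,13).
Selected 4 talks.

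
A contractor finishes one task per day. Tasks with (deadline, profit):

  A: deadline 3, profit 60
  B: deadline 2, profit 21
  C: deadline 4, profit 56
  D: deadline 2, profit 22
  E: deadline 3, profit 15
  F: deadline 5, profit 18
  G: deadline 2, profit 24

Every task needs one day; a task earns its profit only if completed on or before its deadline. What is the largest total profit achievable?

180

By profit: A(d3,60), C(d4,56), G(d2,24), D(d2,22), B(d2,21), F(d5,18), E(d3,15)
A→slot 3; C→slot 4; G→slot 2; D→slot 1; B skipped; F→slot 5; E skipped.
Profit = 22 + 24 + 60 + 56 + 18 = 180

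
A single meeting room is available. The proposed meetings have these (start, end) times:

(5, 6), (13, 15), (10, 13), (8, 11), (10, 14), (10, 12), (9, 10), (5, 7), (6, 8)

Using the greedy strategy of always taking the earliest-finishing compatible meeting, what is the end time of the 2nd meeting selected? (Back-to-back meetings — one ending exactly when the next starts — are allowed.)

8

Order by finish time; keep every interval that doesn't clash with the previous kept one.
By end time: (5,6), (5,7), (6,8), (9,10), (8,11), (10,12), (10,13), (10,14), (13,15).
Pick (5,6); next start ≥ 6 → (6,8); next start ≥ 8 → (9,10); next start ≥ 10 → (10,12); next start ≥ 12 → (13,15).
Selected: (5,6) (6,8) (9,10) (10,12) (13,15)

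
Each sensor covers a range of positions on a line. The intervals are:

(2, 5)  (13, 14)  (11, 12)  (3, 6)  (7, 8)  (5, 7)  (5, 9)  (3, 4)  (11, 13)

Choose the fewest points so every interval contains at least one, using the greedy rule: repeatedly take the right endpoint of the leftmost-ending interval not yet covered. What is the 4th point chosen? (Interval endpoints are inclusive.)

14

Process intervals by earliest right end; each time one isn't hit yet, stab at its right endpoint.
By right end: [3,4]  [2,5]  [3,6]  [5,7]  [7,8]  [5,9]  [11,12]  [11,13]  [13,14]
[3,4] uncovered → point at 4; [5,7] uncovered → point at 7; [11,12] uncovered → point at 12; [13,14] uncovered → point at 14.
Points: 4, 7, 12, 14 (4 total).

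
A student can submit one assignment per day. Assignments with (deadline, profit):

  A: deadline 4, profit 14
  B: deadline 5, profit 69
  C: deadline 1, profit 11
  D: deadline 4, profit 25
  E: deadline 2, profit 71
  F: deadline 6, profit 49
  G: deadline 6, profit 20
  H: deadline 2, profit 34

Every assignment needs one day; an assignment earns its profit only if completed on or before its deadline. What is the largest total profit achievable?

268

Take jobs in profit order; each goes to the latest open slot no later than its deadline.
By profit: E(d2,71), B(d5,69), F(d6,49), H(d2,34), D(d4,25), G(d6,20), A(d4,14), C(d1,11)
E→slot 2; B→slot 5; F→slot 6; H→slot 1; D→slot 4; G→slot 3; A skipped; C skipped.
Profit = 34 + 71 + 20 + 25 + 69 + 49 = 268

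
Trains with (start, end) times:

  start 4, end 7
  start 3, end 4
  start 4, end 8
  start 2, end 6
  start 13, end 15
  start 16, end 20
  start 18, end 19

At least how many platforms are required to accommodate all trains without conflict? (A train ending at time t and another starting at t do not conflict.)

The answer is the maximum number of intervals overlapping at any instant.
starts: [2, 3, 4, 4, 13, 16, 18]
ends:   [4, 6, 7, 8, 15, 19, 20]
s2→1 s3→2 e4→1 s4→2 s4→3  — peak 3.

3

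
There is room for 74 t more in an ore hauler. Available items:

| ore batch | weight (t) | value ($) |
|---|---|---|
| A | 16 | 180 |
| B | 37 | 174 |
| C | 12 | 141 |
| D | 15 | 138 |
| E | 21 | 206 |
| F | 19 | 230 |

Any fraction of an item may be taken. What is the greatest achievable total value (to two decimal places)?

812.20

Sort by value per unit weight and fill in that order.
Order: F (230/19=12.11) > C (141/12=11.75) > A (180/16=11.25) > E (206/21=9.81) > D (138/15=9.20) > B (174/37=4.70)
Fill: take F (19 @ 230) → take C (12 @ 141) → take A (16 @ 180) → take E (21 @ 206) → take 6/15 of D → 55.20; 74/74 used.
Total value = 812.20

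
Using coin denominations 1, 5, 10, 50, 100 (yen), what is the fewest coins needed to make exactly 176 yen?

176 − 1×100→76 − 1×50→26 − 2×10→6 − 1×5→1 − 1×1→0
Total coins = 1 + 1 + 2 + 1 + 1 = 6

6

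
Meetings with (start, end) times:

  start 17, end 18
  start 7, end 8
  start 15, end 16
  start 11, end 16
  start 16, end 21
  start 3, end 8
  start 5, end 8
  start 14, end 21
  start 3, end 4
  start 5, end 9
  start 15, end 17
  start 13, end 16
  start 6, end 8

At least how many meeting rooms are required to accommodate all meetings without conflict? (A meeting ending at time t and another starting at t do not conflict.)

5

Count concurrent intervals with a sweep; the peak is the room count.
starts: [3, 3, 5, 5, 6, 7, 11, 13, 14, 15, 15, 16, 17]
ends:   [4, 8, 8, 8, 8, 9, 16, 16, 16, 17, 18, 21, 21]
s3→1 s3→2 e4→1 s5→2 s5→3 s6→4 s7→5  — peak 5.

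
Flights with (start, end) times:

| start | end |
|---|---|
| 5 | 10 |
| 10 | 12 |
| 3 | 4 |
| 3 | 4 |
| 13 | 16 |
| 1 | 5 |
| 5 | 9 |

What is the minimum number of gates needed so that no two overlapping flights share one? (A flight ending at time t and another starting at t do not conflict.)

The answer is the maximum number of intervals overlapping at any instant.
Events (time:±→running): 1:+→1 3:+→2 3:+→3 … peak 3.

3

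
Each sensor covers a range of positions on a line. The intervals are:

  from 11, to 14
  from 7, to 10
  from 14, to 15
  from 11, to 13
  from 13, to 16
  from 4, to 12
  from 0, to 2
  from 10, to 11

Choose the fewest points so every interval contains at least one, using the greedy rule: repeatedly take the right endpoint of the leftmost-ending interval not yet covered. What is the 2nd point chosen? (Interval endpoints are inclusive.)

10

Process intervals by earliest right end; each time one isn't hit yet, stab at its right endpoint.
By right end: [0,2]  [7,10]  [10,11]  [4,12]  [11,13]  [11,14]  [14,15]  [13,16]
[0,2] uncovered → point at 2; [7,10] uncovered → point at 10; [11,13] uncovered → point at 13; [14,15] uncovered → point at 15.
Points: 2, 10, 13, 15 (4 total).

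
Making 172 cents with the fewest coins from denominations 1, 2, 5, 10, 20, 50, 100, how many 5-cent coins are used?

Use the largest denomination that fits, subtract, and repeat.
172 = 1×100 + 1×50 + 1×20 + 1×2
Count of 5: 0

0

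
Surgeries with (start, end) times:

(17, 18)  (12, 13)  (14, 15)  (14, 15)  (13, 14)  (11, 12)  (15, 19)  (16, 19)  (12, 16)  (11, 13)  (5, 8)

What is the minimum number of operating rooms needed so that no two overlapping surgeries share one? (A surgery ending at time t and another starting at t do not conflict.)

Count concurrent intervals with a sweep; the peak is the room count.
starts: [5, 11, 11, 12, 12, 13, 14, 14, 15, 16, 17]
ends:   [8, 12, 13, 13, 14, 15, 15, 16, 18, 19, 19]
s5→1 e8→0 s11→1 s11→2 e12→1 s12→2 s12→3  — peak 3.

3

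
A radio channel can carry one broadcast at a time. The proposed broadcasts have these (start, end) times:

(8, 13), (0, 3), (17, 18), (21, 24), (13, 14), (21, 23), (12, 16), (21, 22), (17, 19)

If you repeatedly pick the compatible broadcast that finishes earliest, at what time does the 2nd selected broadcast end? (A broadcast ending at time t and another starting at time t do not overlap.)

13

Order by finish time; keep every interval that doesn't clash with the previous kept one.
By end time: (0,3), (8,13), (13,14), (12,16), (17,18), (17,19), (21,22), (21,23), (21,24).
Pick (0,3); next start ≥ 3 → (8,13); next start ≥ 13 → (13,14); next start ≥ 14 → (17,18); next start ≥ 18 → (21,22).
Selected: (0,3) (8,13) (13,14) (17,18) (21,22)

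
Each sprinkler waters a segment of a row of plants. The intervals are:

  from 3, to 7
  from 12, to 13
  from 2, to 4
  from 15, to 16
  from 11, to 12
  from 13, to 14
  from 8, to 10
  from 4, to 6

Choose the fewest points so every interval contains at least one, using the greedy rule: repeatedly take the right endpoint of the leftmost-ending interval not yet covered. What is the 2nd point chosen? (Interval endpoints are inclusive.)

10

By right end: [2,4]  [4,6]  [3,7]  [8,10]  [11,12]  [12,13]  [13,14]  [15,16]
[2,4] uncovered → point at 4; [8,10] uncovered → point at 10; [11,12] uncovered → point at 12; [13,14] uncovered → point at 14; [15,16] uncovered → point at 16.
Points: 4, 10, 12, 14, 16 (5 total).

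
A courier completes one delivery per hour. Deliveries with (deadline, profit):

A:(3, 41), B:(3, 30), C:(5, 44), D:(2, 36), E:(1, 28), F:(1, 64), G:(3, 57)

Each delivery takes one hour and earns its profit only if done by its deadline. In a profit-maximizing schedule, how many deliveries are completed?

4

Sort by profit descending; place each in the latest free slot ≤ its deadline.
By profit: F(d1,64), G(d3,57), C(d5,44), A(d3,41), D(d2,36), B(d3,30), E(d1,28)
F→slot 1; G→slot 3; C→slot 5; A→slot 2; D skipped; B skipped; E skipped.
4 of 7 scheduled.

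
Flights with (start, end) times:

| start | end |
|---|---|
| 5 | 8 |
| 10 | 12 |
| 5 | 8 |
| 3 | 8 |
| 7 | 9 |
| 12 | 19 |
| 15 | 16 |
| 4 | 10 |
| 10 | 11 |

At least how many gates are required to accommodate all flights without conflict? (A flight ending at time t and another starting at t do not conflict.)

The answer is the maximum number of intervals overlapping at any instant.
Events (time:±→running): 3:+→1 4:+→2 5:+→3 5:+→4 7:+→5 … peak 5.

5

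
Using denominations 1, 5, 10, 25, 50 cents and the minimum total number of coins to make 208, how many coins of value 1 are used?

208 = 4×50 + 1×5 + 3×1
Count of 1: 3

3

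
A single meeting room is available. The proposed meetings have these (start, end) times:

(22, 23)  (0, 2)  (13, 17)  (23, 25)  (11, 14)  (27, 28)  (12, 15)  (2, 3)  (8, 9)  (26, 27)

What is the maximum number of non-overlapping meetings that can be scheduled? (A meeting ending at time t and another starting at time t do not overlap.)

Order by finish time; keep every interval that doesn't clash with the previous kept one.
By end time: (0,2), (2,3), (8,9), (11,14), (12,15), (13,17), (22,23), (23,25), (26,27), (27,28).
Pick (0,2); next start ≥ 2 → (2,3); next start ≥ 3 → (8,9); next start ≥ 9 → (11,14); next start ≥ 14 → (22,23); next start ≥ 23 → (23,25); next start ≥ 25 → (26,27); next start ≥ 27 → (27,28).
Selected 8 meetings.

8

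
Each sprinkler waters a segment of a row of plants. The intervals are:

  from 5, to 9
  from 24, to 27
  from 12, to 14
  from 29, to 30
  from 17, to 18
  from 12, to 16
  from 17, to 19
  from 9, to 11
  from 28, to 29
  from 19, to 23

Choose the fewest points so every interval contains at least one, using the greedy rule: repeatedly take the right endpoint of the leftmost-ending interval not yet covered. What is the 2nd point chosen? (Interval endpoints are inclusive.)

Sort by right endpoint; whenever an interval is uncovered, place a point at its right end.
Sorted: [5,9] [9,11] [12,14] [12,16] [17,18] [17,19] [19,23] [24,27] [28,29] [29,30]
{[5,9],[9,11]} hit by 9; {[12,14],[12,16]} hit by 14; {[17,18],[17,19]} hit by 18; {[19,23]} hit by 23; {[24,27]} hit by 27; {[28,29],[29,30]} hit by 29.
Points: 9, 14, 18, 23, 27, 29 (6 total).

14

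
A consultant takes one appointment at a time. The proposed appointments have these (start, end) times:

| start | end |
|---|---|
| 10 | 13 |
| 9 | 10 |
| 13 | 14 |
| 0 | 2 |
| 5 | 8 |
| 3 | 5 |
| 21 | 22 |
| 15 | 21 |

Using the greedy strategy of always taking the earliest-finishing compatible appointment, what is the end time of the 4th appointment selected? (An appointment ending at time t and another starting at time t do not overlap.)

Greedy by earliest finish: after sorting by end time, pick each interval compatible with the last pick.
By end time: (0,2), (3,5), (5,8), (9,10), (10,13), (13,14), (15,21), (21,22).
Pick (0,2); next start ≥ 2 → (3,5); next start ≥ 5 → (5,8); next start ≥ 8 → (9,10); next start ≥ 10 → (10,13); next start ≥ 13 → (13,14); next start ≥ 14 → (15,21); next start ≥ 21 → (21,22).
Selected: (0,2) (3,5) (5,8) (9,10) (10,13) (13,14) (15,21) (21,22)

10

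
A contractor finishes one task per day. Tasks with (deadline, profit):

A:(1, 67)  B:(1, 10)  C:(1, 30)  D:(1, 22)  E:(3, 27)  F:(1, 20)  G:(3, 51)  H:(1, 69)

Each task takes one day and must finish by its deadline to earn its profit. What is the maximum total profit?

Profit order: H=69 A=67 G=51 C=30 E=27 D=22 F=20 B=10
Assign: H→slot 1, A skipped, G→slot 3, C skipped, E→slot 2, D skipped, F skipped, B skipped.
Slots: [1:H] [2:E] [3:G]
Profit = 69 + 27 + 51 = 147

147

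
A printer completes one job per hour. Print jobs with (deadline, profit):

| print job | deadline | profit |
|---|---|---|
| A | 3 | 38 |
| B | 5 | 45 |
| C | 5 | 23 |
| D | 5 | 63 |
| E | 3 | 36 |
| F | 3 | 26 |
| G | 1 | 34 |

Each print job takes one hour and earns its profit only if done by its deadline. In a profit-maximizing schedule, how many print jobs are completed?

5

Sort by profit descending; place each in the latest free slot ≤ its deadline.
Profit order: D=63 B=45 A=38 E=36 G=34 F=26 C=23
Assign: D→slot 5, B→slot 4, A→slot 3, E→slot 2, G→slot 1, F skipped, C skipped.
Slots: [1:G] [2:E] [3:A] [4:B] [5:D]
5 of 7 scheduled.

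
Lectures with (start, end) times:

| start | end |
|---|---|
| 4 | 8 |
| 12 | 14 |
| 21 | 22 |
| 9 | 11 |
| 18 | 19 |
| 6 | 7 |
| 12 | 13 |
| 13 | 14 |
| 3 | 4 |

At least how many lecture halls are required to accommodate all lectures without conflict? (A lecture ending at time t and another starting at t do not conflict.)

2

The answer is the maximum number of intervals overlapping at any instant.
starts: [3, 4, 6, 9, 12, 12, 13, 18, 21]
ends:   [4, 7, 8, 11, 13, 14, 14, 19, 22]
s3→1 e4→0 s4→1 s6→2  — peak 2.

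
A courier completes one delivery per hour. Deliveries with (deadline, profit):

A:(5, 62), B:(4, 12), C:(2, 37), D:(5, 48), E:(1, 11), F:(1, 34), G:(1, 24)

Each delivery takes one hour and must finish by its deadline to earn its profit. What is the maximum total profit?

193

Take jobs in profit order; each goes to the latest open slot no later than its deadline.
By profit: A(d5,62), D(d5,48), C(d2,37), F(d1,34), G(d1,24), B(d4,12), E(d1,11)
A→slot 5; D→slot 4; C→slot 2; F→slot 1; G skipped; B→slot 3; E skipped.
Profit = 34 + 37 + 12 + 48 + 62 = 193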